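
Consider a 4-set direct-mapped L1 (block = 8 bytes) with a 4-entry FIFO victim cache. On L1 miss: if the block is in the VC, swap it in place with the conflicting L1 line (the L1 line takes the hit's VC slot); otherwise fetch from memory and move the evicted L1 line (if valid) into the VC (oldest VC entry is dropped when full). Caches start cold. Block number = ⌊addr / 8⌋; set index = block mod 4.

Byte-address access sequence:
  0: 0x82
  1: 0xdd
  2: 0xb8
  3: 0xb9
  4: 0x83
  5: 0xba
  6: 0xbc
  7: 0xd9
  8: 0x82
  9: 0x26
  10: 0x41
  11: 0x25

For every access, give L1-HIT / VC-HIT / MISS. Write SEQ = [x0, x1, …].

0: 0x82 (blk 16, set 0) → MISS  vc=[]
1: 0xdd (blk 27, set 3) → MISS  vc=[]
2: 0xb8 (blk 23, set 3) → MISS  vc=[27]
3: 0xb9 (blk 23, set 3) → L1-HIT  vc=[27]
4: 0x83 (blk 16, set 0) → L1-HIT  vc=[27]
5: 0xba (blk 23, set 3) → L1-HIT  vc=[27]
6: 0xbc (blk 23, set 3) → L1-HIT  vc=[27]
7: 0xd9 (blk 27, set 3) → VC-HIT  vc=[23]
8: 0x82 (blk 16, set 0) → L1-HIT  vc=[23]
9: 0x26 (blk 4, set 0) → MISS  vc=[23, 16]
10: 0x41 (blk 8, set 0) → MISS  vc=[23, 16, 4]
11: 0x25 (blk 4, set 0) → VC-HIT  vc=[23, 16, 8]

SEQ = [MISS, MISS, MISS, L1-HIT, L1-HIT, L1-HIT, L1-HIT, VC-HIT, L1-HIT, MISS, MISS, VC-HIT]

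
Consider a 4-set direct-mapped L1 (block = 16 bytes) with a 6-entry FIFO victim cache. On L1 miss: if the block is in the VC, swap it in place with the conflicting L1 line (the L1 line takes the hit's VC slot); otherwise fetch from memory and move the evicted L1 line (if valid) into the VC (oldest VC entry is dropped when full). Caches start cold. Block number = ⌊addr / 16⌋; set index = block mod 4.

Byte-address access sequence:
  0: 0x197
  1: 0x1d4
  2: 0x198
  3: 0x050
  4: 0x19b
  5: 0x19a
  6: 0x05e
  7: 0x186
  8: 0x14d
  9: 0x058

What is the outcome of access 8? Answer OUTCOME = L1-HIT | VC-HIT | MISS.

  [0] addr=0x197 blk=25 s=1: MISS | VC []
  [1] addr=0x1d4 blk=29 s=1: MISS | VC [25]
  [2] addr=0x198 blk=25 s=1: VC-HIT | VC [29]
  [3] addr=0x50 blk=5 s=1: MISS | VC [29, 25]
  [4] addr=0x19b blk=25 s=1: VC-HIT | VC [29, 5]
  [5] addr=0x19a blk=25 s=1: L1-HIT | VC [29, 5]
  [6] addr=0x5e blk=5 s=1: VC-HIT | VC [29, 25]
  [7] addr=0x186 blk=24 s=0: MISS | VC [29, 25]
  [8] addr=0x14d blk=20 s=0: MISS | VC [29, 25, 24]
  [9] addr=0x58 blk=5 s=1: L1-HIT | VC [29, 25, 24]

OUTCOME = MISS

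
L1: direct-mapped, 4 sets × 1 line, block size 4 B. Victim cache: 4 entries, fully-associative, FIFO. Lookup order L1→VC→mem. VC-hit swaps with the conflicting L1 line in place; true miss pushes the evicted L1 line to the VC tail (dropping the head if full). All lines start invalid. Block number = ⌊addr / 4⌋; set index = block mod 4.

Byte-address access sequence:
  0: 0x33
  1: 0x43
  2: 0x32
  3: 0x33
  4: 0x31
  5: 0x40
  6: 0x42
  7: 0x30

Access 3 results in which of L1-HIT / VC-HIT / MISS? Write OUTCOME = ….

#0 0x33→b12/s0 MISS; vc=[]
#1 0x43→b16/s0 MISS; vc=[12]
#2 0x32→b12/s0 VC-HIT; vc=[16]
#3 0x33→b12/s0 L1-HIT; vc=[16]
#4 0x31→b12/s0 L1-HIT; vc=[16]
#5 0x40→b16/s0 VC-HIT; vc=[12]
#6 0x42→b16/s0 L1-HIT; vc=[12]
#7 0x30→b12/s0 VC-HIT; vc=[16]

OUTCOME = L1-HIT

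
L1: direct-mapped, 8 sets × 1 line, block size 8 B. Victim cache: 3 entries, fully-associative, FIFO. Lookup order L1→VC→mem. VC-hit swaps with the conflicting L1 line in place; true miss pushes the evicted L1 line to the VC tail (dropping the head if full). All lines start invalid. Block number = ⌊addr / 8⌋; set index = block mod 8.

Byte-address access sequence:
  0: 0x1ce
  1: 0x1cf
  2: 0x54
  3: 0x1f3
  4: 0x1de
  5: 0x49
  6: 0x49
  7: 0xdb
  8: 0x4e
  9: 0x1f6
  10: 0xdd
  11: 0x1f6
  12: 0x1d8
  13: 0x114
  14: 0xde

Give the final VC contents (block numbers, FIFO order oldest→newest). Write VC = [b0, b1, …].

0: 0x1ce (blk 57, set 1) → MISS  vc=[]
1: 0x1cf (blk 57, set 1) → L1-HIT  vc=[]
2: 0x54 (blk 10, set 2) → MISS  vc=[]
3: 0x1f3 (blk 62, set 6) → MISS  vc=[]
4: 0x1de (blk 59, set 3) → MISS  vc=[]
5: 0x49 (blk 9, set 1) → MISS  vc=[57]
6: 0x49 (blk 9, set 1) → L1-HIT  vc=[57]
7: 0xdb (blk 27, set 3) → MISS  vc=[57, 59]
8: 0x4e (blk 9, set 1) → L1-HIT  vc=[57, 59]
9: 0x1f6 (blk 62, set 6) → L1-HIT  vc=[57, 59]
10: 0xdd (blk 27, set 3) → L1-HIT  vc=[57, 59]
11: 0x1f6 (blk 62, set 6) → L1-HIT  vc=[57, 59]
12: 0x1d8 (blk 59, set 3) → VC-HIT  vc=[57, 27]
13: 0x114 (blk 34, set 2) → MISS  vc=[57, 27, 10]
14: 0xde (blk 27, set 3) → VC-HIT  vc=[57, 59, 10]

VC = [57, 59, 10]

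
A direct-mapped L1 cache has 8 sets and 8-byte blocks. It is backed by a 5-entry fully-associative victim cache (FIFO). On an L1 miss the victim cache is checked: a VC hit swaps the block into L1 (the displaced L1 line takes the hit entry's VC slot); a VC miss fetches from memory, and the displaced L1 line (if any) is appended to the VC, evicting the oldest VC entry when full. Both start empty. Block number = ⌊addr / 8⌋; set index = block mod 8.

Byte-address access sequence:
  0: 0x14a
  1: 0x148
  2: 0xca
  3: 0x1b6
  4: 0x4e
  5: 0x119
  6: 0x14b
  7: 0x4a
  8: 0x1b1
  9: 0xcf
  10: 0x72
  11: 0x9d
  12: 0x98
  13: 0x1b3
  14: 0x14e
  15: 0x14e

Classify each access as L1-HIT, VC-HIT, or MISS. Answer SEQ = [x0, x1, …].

SEQ = [MISS, L1-HIT, MISS, MISS, MISS, MISS, VC-HIT, VC-HIT, L1-HIT, VC-HIT, MISS, MISS, L1-HIT, VC-HIT, VC-HIT, L1-HIT]

#0 0x14a→b41/s1 MISS; vc=[]
#1 0x148→b41/s1 L1-HIT; vc=[]
#2 0xca→b25/s1 MISS; vc=[41]
#3 0x1b6→b54/s6 MISS; vc=[41]
#4 0x4e→b9/s1 MISS; vc=[41,25]
#5 0x119→b35/s3 MISS; vc=[41,25]
#6 0x14b→b41/s1 VC-HIT; vc=[9,25]
#7 0x4a→b9/s1 VC-HIT; vc=[41,25]
#8 0x1b1→b54/s6 L1-HIT; vc=[41,25]
#9 0xcf→b25/s1 VC-HIT; vc=[41,9]
#10 0x72→b14/s6 MISS; vc=[41,9,54]
#11 0x9d→b19/s3 MISS; vc=[41,9,54,35]
#12 0x98→b19/s3 L1-HIT; vc=[41,9,54,35]
#13 0x1b3→b54/s6 VC-HIT; vc=[41,9,14,35]
#14 0x14e→b41/s1 VC-HIT; vc=[25,9,14,35]
#15 0x14e→b41/s1 L1-HIT; vc=[25,9,14,35]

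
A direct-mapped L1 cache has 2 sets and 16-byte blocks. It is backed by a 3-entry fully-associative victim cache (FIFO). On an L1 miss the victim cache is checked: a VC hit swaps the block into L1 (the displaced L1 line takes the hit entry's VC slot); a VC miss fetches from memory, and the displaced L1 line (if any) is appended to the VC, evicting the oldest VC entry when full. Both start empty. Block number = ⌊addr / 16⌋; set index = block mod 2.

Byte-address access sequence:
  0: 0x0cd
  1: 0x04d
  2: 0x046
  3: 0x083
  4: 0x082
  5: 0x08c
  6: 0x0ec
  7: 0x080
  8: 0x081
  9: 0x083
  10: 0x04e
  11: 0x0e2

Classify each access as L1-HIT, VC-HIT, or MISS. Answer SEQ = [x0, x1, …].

SEQ = [MISS, MISS, L1-HIT, MISS, L1-HIT, L1-HIT, MISS, VC-HIT, L1-HIT, L1-HIT, VC-HIT, VC-HIT]

  [0] addr=0xcd blk=12 s=0: MISS | VC []
  [1] addr=0x4d blk=4 s=0: MISS | VC [12]
  [2] addr=0x46 blk=4 s=0: L1-HIT | VC [12]
  [3] addr=0x83 blk=8 s=0: MISS | VC [12, 4]
  [4] addr=0x82 blk=8 s=0: L1-HIT | VC [12, 4]
  [5] addr=0x8c blk=8 s=0: L1-HIT | VC [12, 4]
  [6] addr=0xec blk=14 s=0: MISS | VC [12, 4, 8]
  [7] addr=0x80 blk=8 s=0: VC-HIT | VC [12, 4, 14]
  [8] addr=0x81 blk=8 s=0: L1-HIT | VC [12, 4, 14]
  [9] addr=0x83 blk=8 s=0: L1-HIT | VC [12, 4, 14]
  [10] addr=0x4e blk=4 s=0: VC-HIT | VC [12, 8, 14]
  [11] addr=0xe2 blk=14 s=0: VC-HIT | VC [12, 8, 4]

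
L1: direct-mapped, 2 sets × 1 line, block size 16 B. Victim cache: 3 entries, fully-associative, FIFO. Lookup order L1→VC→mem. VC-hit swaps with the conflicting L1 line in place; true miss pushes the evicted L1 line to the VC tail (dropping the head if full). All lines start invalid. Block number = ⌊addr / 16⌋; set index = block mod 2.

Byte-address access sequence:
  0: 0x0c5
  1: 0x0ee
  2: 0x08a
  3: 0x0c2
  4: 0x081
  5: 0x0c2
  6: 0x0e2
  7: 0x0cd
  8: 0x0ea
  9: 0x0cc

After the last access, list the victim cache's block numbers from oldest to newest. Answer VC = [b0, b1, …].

#0 0xc5→b12/s0 MISS; vc=[]
#1 0xee→b14/s0 MISS; vc=[12]
#2 0x8a→b8/s0 MISS; vc=[12,14]
#3 0xc2→b12/s0 VC-HIT; vc=[8,14]
#4 0x81→b8/s0 VC-HIT; vc=[12,14]
#5 0xc2→b12/s0 VC-HIT; vc=[8,14]
#6 0xe2→b14/s0 VC-HIT; vc=[8,12]
#7 0xcd→b12/s0 VC-HIT; vc=[8,14]
#8 0xea→b14/s0 VC-HIT; vc=[8,12]
#9 0xcc→b12/s0 VC-HIT; vc=[8,14]

VC = [8, 14]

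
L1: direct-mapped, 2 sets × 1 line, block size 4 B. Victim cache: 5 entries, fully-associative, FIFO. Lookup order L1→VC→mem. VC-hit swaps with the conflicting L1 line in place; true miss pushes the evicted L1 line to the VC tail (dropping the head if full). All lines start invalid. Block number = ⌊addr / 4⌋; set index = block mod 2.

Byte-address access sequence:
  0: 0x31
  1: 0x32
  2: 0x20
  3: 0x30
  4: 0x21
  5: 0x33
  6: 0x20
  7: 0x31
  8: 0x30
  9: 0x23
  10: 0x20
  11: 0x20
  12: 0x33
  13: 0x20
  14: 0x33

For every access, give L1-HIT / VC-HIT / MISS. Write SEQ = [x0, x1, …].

#0 0x31→b12/s0 MISS; vc=[]
#1 0x32→b12/s0 L1-HIT; vc=[]
#2 0x20→b8/s0 MISS; vc=[12]
#3 0x30→b12/s0 VC-HIT; vc=[8]
#4 0x21→b8/s0 VC-HIT; vc=[12]
#5 0x33→b12/s0 VC-HIT; vc=[8]
#6 0x20→b8/s0 VC-HIT; vc=[12]
#7 0x31→b12/s0 VC-HIT; vc=[8]
#8 0x30→b12/s0 L1-HIT; vc=[8]
#9 0x23→b8/s0 VC-HIT; vc=[12]
#10 0x20→b8/s0 L1-HIT; vc=[12]
#11 0x20→b8/s0 L1-HIT; vc=[12]
#12 0x33→b12/s0 VC-HIT; vc=[8]
#13 0x20→b8/s0 VC-HIT; vc=[12]
#14 0x33→b12/s0 VC-HIT; vc=[8]

SEQ = [MISS, L1-HIT, MISS, VC-HIT, VC-HIT, VC-HIT, VC-HIT, VC-HIT, L1-HIT, VC-HIT, L1-HIT, L1-HIT, VC-HIT, VC-HIT, VC-HIT]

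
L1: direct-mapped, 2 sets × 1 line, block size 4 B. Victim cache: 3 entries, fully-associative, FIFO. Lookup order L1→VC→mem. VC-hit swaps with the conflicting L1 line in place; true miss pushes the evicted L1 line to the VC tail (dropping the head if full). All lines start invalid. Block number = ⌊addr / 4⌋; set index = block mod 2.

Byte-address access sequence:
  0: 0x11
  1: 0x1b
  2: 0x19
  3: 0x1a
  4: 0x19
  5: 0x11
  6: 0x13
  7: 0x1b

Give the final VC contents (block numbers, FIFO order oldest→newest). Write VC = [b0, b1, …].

#0 0x11→b4/s0 MISS; vc=[]
#1 0x1b→b6/s0 MISS; vc=[4]
#2 0x19→b6/s0 L1-HIT; vc=[4]
#3 0x1a→b6/s0 L1-HIT; vc=[4]
#4 0x19→b6/s0 L1-HIT; vc=[4]
#5 0x11→b4/s0 VC-HIT; vc=[6]
#6 0x13→b4/s0 L1-HIT; vc=[6]
#7 0x1b→b6/s0 VC-HIT; vc=[4]

VC = [4]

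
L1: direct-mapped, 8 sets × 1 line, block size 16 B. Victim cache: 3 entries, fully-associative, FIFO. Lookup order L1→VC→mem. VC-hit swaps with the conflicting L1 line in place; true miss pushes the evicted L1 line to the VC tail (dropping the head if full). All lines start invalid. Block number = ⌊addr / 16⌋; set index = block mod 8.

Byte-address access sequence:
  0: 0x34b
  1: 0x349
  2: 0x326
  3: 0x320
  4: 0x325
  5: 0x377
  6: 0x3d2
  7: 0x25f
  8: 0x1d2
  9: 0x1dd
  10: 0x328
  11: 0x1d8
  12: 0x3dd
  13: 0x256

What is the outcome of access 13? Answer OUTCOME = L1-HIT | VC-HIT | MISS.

OUTCOME = VC-HIT

  [0] addr=0x34b blk=52 s=4: MISS | VC []
  [1] addr=0x349 blk=52 s=4: L1-HIT | VC []
  [2] addr=0x326 blk=50 s=2: MISS | VC []
  [3] addr=0x320 blk=50 s=2: L1-HIT | VC []
  [4] addr=0x325 blk=50 s=2: L1-HIT | VC []
  [5] addr=0x377 blk=55 s=7: MISS | VC []
  [6] addr=0x3d2 blk=61 s=5: MISS | VC []
  [7] addr=0x25f blk=37 s=5: MISS | VC [61]
  [8] addr=0x1d2 blk=29 s=5: MISS | VC [61, 37]
  [9] addr=0x1dd blk=29 s=5: L1-HIT | VC [61, 37]
  [10] addr=0x328 blk=50 s=2: L1-HIT | VC [61, 37]
  [11] addr=0x1d8 blk=29 s=5: L1-HIT | VC [61, 37]
  [12] addr=0x3dd blk=61 s=5: VC-HIT | VC [29, 37]
  [13] addr=0x256 blk=37 s=5: VC-HIT | VC [29, 61]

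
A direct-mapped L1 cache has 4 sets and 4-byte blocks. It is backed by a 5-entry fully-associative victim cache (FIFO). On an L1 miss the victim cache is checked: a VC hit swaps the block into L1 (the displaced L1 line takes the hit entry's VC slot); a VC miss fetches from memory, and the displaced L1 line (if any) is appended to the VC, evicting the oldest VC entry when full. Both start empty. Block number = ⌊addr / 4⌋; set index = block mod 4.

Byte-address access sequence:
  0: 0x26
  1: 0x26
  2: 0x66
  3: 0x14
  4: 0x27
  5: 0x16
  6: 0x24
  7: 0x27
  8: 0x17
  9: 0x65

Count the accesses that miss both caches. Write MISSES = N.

MISSES = 3

0: 0x26 (blk 9, set 1) → MISS  vc=[]
1: 0x26 (blk 9, set 1) → L1-HIT  vc=[]
2: 0x66 (blk 25, set 1) → MISS  vc=[9]
3: 0x14 (blk 5, set 1) → MISS  vc=[9, 25]
4: 0x27 (blk 9, set 1) → VC-HIT  vc=[5, 25]
5: 0x16 (blk 5, set 1) → VC-HIT  vc=[9, 25]
6: 0x24 (blk 9, set 1) → VC-HIT  vc=[5, 25]
7: 0x27 (blk 9, set 1) → L1-HIT  vc=[5, 25]
8: 0x17 (blk 5, set 1) → VC-HIT  vc=[9, 25]
9: 0x65 (blk 25, set 1) → VC-HIT  vc=[9, 5]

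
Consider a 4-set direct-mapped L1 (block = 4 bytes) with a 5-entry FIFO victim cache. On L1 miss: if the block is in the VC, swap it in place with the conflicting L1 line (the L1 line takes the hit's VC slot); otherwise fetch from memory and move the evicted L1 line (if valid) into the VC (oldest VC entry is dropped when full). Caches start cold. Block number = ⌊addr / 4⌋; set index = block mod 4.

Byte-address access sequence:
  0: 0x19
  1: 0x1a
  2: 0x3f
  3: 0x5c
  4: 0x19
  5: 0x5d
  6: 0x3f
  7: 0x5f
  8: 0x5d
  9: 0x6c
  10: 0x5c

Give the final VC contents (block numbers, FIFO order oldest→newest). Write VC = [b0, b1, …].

  [0] addr=0x19 blk=6 s=2: MISS | VC []
  [1] addr=0x1a blk=6 s=2: L1-HIT | VC []
  [2] addr=0x3f blk=15 s=3: MISS | VC []
  [3] addr=0x5c blk=23 s=3: MISS | VC [15]
  [4] addr=0x19 blk=6 s=2: L1-HIT | VC [15]
  [5] addr=0x5d blk=23 s=3: L1-HIT | VC [15]
  [6] addr=0x3f blk=15 s=3: VC-HIT | VC [23]
  [7] addr=0x5f blk=23 s=3: VC-HIT | VC [15]
  [8] addr=0x5d blk=23 s=3: L1-HIT | VC [15]
  [9] addr=0x6c blk=27 s=3: MISS | VC [15, 23]
  [10] addr=0x5c blk=23 s=3: VC-HIT | VC [15, 27]

VC = [15, 27]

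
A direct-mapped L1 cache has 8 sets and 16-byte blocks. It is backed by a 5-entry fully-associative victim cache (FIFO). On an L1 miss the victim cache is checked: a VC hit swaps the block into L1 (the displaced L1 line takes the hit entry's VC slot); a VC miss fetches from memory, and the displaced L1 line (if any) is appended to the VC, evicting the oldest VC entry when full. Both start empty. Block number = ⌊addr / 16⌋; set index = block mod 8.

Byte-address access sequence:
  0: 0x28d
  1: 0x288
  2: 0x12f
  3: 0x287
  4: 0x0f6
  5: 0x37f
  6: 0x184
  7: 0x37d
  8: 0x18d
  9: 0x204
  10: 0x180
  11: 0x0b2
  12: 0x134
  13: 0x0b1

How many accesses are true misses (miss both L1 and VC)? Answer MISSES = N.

MISSES = 8

0: 0x28d (blk 40, set 0) → MISS  vc=[]
1: 0x288 (blk 40, set 0) → L1-HIT  vc=[]
2: 0x12f (blk 18, set 2) → MISS  vc=[]
3: 0x287 (blk 40, set 0) → L1-HIT  vc=[]
4: 0xf6 (blk 15, set 7) → MISS  vc=[]
5: 0x37f (blk 55, set 7) → MISS  vc=[15]
6: 0x184 (blk 24, set 0) → MISS  vc=[15, 40]
7: 0x37d (blk 55, set 7) → L1-HIT  vc=[15, 40]
8: 0x18d (blk 24, set 0) → L1-HIT  vc=[15, 40]
9: 0x204 (blk 32, set 0) → MISS  vc=[15, 40, 24]
10: 0x180 (blk 24, set 0) → VC-HIT  vc=[15, 40, 32]
11: 0xb2 (blk 11, set 3) → MISS  vc=[15, 40, 32]
12: 0x134 (blk 19, set 3) → MISS  vc=[15, 40, 32, 11]
13: 0xb1 (blk 11, set 3) → VC-HIT  vc=[15, 40, 32, 19]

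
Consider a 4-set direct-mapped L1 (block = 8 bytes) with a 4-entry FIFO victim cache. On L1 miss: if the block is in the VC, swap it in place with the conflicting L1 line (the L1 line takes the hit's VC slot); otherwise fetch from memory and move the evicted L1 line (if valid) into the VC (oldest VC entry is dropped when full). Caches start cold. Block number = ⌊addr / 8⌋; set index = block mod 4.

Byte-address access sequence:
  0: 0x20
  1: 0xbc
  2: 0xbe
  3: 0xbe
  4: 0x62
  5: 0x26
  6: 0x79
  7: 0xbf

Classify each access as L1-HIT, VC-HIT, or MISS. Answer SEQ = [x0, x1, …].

SEQ = [MISS, MISS, L1-HIT, L1-HIT, MISS, VC-HIT, MISS, VC-HIT]

#0 0x20→b4/s0 MISS; vc=[]
#1 0xbc→b23/s3 MISS; vc=[]
#2 0xbe→b23/s3 L1-HIT; vc=[]
#3 0xbe→b23/s3 L1-HIT; vc=[]
#4 0x62→b12/s0 MISS; vc=[4]
#5 0x26→b4/s0 VC-HIT; vc=[12]
#6 0x79→b15/s3 MISS; vc=[12,23]
#7 0xbf→b23/s3 VC-HIT; vc=[12,15]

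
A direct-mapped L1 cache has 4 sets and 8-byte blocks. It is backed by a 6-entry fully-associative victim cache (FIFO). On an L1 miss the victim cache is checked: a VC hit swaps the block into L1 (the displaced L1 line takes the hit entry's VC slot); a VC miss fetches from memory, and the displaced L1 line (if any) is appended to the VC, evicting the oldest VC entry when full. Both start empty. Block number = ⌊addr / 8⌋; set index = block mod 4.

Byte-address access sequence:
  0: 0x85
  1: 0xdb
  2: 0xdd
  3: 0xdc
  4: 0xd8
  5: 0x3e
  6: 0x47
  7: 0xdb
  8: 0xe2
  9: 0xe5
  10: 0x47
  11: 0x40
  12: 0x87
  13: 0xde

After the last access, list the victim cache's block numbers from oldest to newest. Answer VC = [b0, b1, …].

VC = [7, 8, 28]

#0 0x85→b16/s0 MISS; vc=[]
#1 0xdb→b27/s3 MISS; vc=[]
#2 0xdd→b27/s3 L1-HIT; vc=[]
#3 0xdc→b27/s3 L1-HIT; vc=[]
#4 0xd8→b27/s3 L1-HIT; vc=[]
#5 0x3e→b7/s3 MISS; vc=[27]
#6 0x47→b8/s0 MISS; vc=[27,16]
#7 0xdb→b27/s3 VC-HIT; vc=[7,16]
#8 0xe2→b28/s0 MISS; vc=[7,16,8]
#9 0xe5→b28/s0 L1-HIT; vc=[7,16,8]
#10 0x47→b8/s0 VC-HIT; vc=[7,16,28]
#11 0x40→b8/s0 L1-HIT; vc=[7,16,28]
#12 0x87→b16/s0 VC-HIT; vc=[7,8,28]
#13 0xde→b27/s3 L1-HIT; vc=[7,8,28]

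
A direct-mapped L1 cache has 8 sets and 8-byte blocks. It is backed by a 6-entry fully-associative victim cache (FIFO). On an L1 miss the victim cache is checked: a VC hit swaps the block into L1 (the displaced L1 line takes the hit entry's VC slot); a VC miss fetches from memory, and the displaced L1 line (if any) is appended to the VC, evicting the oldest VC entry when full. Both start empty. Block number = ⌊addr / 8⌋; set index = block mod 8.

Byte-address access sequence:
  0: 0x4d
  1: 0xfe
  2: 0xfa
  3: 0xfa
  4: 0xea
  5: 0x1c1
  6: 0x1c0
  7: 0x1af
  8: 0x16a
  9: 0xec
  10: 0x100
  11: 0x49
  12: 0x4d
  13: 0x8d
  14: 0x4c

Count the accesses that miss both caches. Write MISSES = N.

MISSES = 8

0: 0x4d (blk 9, set 1) → MISS  vc=[]
1: 0xfe (blk 31, set 7) → MISS  vc=[]
2: 0xfa (blk 31, set 7) → L1-HIT  vc=[]
3: 0xfa (blk 31, set 7) → L1-HIT  vc=[]
4: 0xea (blk 29, set 5) → MISS  vc=[]
5: 0x1c1 (blk 56, set 0) → MISS  vc=[]
6: 0x1c0 (blk 56, set 0) → L1-HIT  vc=[]
7: 0x1af (blk 53, set 5) → MISS  vc=[29]
8: 0x16a (blk 45, set 5) → MISS  vc=[29, 53]
9: 0xec (blk 29, set 5) → VC-HIT  vc=[45, 53]
10: 0x100 (blk 32, set 0) → MISS  vc=[45, 53, 56]
11: 0x49 (blk 9, set 1) → L1-HIT  vc=[45, 53, 56]
12: 0x4d (blk 9, set 1) → L1-HIT  vc=[45, 53, 56]
13: 0x8d (blk 17, set 1) → MISS  vc=[45, 53, 56, 9]
14: 0x4c (blk 9, set 1) → VC-HIT  vc=[45, 53, 56, 17]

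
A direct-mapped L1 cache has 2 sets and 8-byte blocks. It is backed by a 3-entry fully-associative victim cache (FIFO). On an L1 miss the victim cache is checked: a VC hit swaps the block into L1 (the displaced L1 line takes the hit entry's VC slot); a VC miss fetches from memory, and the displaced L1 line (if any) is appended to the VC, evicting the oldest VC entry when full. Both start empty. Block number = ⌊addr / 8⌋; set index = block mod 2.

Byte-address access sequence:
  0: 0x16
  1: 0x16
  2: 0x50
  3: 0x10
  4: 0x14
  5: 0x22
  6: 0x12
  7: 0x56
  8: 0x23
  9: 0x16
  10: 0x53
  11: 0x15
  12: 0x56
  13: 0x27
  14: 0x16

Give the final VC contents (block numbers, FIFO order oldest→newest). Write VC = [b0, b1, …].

#0 0x16→b2/s0 MISS; vc=[]
#1 0x16→b2/s0 L1-HIT; vc=[]
#2 0x50→b10/s0 MISS; vc=[2]
#3 0x10→b2/s0 VC-HIT; vc=[10]
#4 0x14→b2/s0 L1-HIT; vc=[10]
#5 0x22→b4/s0 MISS; vc=[10,2]
#6 0x12→b2/s0 VC-HIT; vc=[10,4]
#7 0x56→b10/s0 VC-HIT; vc=[2,4]
#8 0x23→b4/s0 VC-HIT; vc=[2,10]
#9 0x16→b2/s0 VC-HIT; vc=[4,10]
#10 0x53→b10/s0 VC-HIT; vc=[4,2]
#11 0x15→b2/s0 VC-HIT; vc=[4,10]
#12 0x56→b10/s0 VC-HIT; vc=[4,2]
#13 0x27→b4/s0 VC-HIT; vc=[10,2]
#14 0x16→b2/s0 VC-HIT; vc=[10,4]

VC = [10, 4]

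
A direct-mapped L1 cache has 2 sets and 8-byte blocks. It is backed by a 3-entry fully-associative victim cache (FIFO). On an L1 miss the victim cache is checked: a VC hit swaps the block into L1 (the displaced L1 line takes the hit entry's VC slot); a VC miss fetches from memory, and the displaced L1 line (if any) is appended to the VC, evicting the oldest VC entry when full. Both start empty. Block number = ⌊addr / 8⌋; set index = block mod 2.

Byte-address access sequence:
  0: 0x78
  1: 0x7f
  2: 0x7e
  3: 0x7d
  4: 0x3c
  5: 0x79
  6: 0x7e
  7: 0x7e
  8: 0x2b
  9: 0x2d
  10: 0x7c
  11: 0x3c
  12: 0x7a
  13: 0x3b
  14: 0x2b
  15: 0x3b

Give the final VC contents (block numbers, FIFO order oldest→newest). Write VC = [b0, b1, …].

VC = [15, 5]

  [0] addr=0x78 blk=15 s=1: MISS | VC []
  [1] addr=0x7f blk=15 s=1: L1-HIT | VC []
  [2] addr=0x7e blk=15 s=1: L1-HIT | VC []
  [3] addr=0x7d blk=15 s=1: L1-HIT | VC []
  [4] addr=0x3c blk=7 s=1: MISS | VC [15]
  [5] addr=0x79 blk=15 s=1: VC-HIT | VC [7]
  [6] addr=0x7e blk=15 s=1: L1-HIT | VC [7]
  [7] addr=0x7e blk=15 s=1: L1-HIT | VC [7]
  [8] addr=0x2b blk=5 s=1: MISS | VC [7, 15]
  [9] addr=0x2d blk=5 s=1: L1-HIT | VC [7, 15]
  [10] addr=0x7c blk=15 s=1: VC-HIT | VC [7, 5]
  [11] addr=0x3c blk=7 s=1: VC-HIT | VC [15, 5]
  [12] addr=0x7a blk=15 s=1: VC-HIT | VC [7, 5]
  [13] addr=0x3b blk=7 s=1: VC-HIT | VC [15, 5]
  [14] addr=0x2b blk=5 s=1: VC-HIT | VC [15, 7]
  [15] addr=0x3b blk=7 s=1: VC-HIT | VC [15, 5]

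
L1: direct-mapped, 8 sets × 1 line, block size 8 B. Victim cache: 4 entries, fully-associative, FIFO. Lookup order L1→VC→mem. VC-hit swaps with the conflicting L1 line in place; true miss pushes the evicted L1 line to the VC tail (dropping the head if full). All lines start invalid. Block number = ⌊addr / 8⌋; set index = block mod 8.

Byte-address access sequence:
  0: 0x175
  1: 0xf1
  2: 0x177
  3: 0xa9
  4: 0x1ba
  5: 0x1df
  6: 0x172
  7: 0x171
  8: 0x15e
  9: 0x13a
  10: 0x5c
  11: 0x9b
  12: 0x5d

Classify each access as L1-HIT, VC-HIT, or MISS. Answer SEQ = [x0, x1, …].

SEQ = [MISS, MISS, VC-HIT, MISS, MISS, MISS, L1-HIT, L1-HIT, MISS, MISS, MISS, MISS, VC-HIT]

  [0] addr=0x175 blk=46 s=6: MISS | VC []
  [1] addr=0xf1 blk=30 s=6: MISS | VC [46]
  [2] addr=0x177 blk=46 s=6: VC-HIT | VC [30]
  [3] addr=0xa9 blk=21 s=5: MISS | VC [30]
  [4] addr=0x1ba blk=55 s=7: MISS | VC [30]
  [5] addr=0x1df blk=59 s=3: MISS | VC [30]
  [6] addr=0x172 blk=46 s=6: L1-HIT | VC [30]
  [7] addr=0x171 blk=46 s=6: L1-HIT | VC [30]
  [8] addr=0x15e blk=43 s=3: MISS | VC [30, 59]
  [9] addr=0x13a blk=39 s=7: MISS | VC [30, 59, 55]
  [10] addr=0x5c blk=11 s=3: MISS | VC [30, 59, 55, 43]
  [11] addr=0x9b blk=19 s=3: MISS | VC [59, 55, 43, 11]
  [12] addr=0x5d blk=11 s=3: VC-HIT | VC [59, 55, 43, 19]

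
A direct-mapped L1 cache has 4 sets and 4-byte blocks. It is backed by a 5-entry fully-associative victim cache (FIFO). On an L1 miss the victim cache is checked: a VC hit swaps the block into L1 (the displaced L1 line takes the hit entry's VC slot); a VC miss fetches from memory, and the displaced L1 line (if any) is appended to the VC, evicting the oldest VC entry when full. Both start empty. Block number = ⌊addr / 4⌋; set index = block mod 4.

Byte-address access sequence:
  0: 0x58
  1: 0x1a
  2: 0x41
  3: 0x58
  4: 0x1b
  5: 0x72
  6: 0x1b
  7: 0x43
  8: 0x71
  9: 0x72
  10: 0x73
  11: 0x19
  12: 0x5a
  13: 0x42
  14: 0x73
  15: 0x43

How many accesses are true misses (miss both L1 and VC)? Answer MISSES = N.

MISSES = 4

0: 0x58 (blk 22, set 2) → MISS  vc=[]
1: 0x1a (blk 6, set 2) → MISS  vc=[22]
2: 0x41 (blk 16, set 0) → MISS  vc=[22]
3: 0x58 (blk 22, set 2) → VC-HIT  vc=[6]
4: 0x1b (blk 6, set 2) → VC-HIT  vc=[22]
5: 0x72 (blk 28, set 0) → MISS  vc=[22, 16]
6: 0x1b (blk 6, set 2) → L1-HIT  vc=[22, 16]
7: 0x43 (blk 16, set 0) → VC-HIT  vc=[22, 28]
8: 0x71 (blk 28, set 0) → VC-HIT  vc=[22, 16]
9: 0x72 (blk 28, set 0) → L1-HIT  vc=[22, 16]
10: 0x73 (blk 28, set 0) → L1-HIT  vc=[22, 16]
11: 0x19 (blk 6, set 2) → L1-HIT  vc=[22, 16]
12: 0x5a (blk 22, set 2) → VC-HIT  vc=[6, 16]
13: 0x42 (blk 16, set 0) → VC-HIT  vc=[6, 28]
14: 0x73 (blk 28, set 0) → VC-HIT  vc=[6, 16]
15: 0x43 (blk 16, set 0) → VC-HIT  vc=[6, 28]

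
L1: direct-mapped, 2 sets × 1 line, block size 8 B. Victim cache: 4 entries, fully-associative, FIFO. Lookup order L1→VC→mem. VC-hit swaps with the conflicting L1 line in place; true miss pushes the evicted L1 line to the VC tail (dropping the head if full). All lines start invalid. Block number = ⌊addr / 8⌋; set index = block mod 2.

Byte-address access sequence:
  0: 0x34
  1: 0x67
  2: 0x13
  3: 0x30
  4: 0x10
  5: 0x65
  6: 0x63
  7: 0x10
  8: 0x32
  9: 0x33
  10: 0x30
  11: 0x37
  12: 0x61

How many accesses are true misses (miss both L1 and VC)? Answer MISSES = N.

  [0] addr=0x34 blk=6 s=0: MISS | VC []
  [1] addr=0x67 blk=12 s=0: MISS | VC [6]
  [2] addr=0x13 blk=2 s=0: MISS | VC [6, 12]
  [3] addr=0x30 blk=6 s=0: VC-HIT | VC [2, 12]
  [4] addr=0x10 blk=2 s=0: VC-HIT | VC [6, 12]
  [5] addr=0x65 blk=12 s=0: VC-HIT | VC [6, 2]
  [6] addr=0x63 blk=12 s=0: L1-HIT | VC [6, 2]
  [7] addr=0x10 blk=2 s=0: VC-HIT | VC [6, 12]
  [8] addr=0x32 blk=6 s=0: VC-HIT | VC [2, 12]
  [9] addr=0x33 blk=6 s=0: L1-HIT | VC [2, 12]
  [10] addr=0x30 blk=6 s=0: L1-HIT | VC [2, 12]
  [11] addr=0x37 blk=6 s=0: L1-HIT | VC [2, 12]
  [12] addr=0x61 blk=12 s=0: VC-HIT | VC [2, 6]

MISSES = 3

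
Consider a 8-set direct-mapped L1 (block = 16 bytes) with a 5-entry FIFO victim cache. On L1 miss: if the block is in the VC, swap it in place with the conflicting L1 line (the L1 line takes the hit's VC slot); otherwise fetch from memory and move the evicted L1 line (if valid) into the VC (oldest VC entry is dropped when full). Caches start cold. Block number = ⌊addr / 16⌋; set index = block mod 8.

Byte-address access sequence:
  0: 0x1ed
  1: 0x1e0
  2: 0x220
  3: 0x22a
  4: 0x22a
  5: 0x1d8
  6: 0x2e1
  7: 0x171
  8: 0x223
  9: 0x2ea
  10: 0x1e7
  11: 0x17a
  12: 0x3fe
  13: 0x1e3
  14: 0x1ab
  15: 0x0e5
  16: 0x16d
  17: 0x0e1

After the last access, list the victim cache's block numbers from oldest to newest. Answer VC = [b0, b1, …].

VC = [46, 23, 34, 30, 22]

  [0] addr=0x1ed blk=30 s=6: MISS | VC []
  [1] addr=0x1e0 blk=30 s=6: L1-HIT | VC []
  [2] addr=0x220 blk=34 s=2: MISS | VC []
  [3] addr=0x22a blk=34 s=2: L1-HIT | VC []
  [4] addr=0x22a blk=34 s=2: L1-HIT | VC []
  [5] addr=0x1d8 blk=29 s=5: MISS | VC []
  [6] addr=0x2e1 blk=46 s=6: MISS | VC [30]
  [7] addr=0x171 blk=23 s=7: MISS | VC [30]
  [8] addr=0x223 blk=34 s=2: L1-HIT | VC [30]
  [9] addr=0x2ea blk=46 s=6: L1-HIT | VC [30]
  [10] addr=0x1e7 blk=30 s=6: VC-HIT | VC [46]
  [11] addr=0x17a blk=23 s=7: L1-HIT | VC [46]
  [12] addr=0x3fe blk=63 s=7: MISS | VC [46, 23]
  [13] addr=0x1e3 blk=30 s=6: L1-HIT | VC [46, 23]
  [14] addr=0x1ab blk=26 s=2: MISS | VC [46, 23, 34]
  [15] addr=0xe5 blk=14 s=6: MISS | VC [46, 23, 34, 30]
  [16] addr=0x16d blk=22 s=6: MISS | VC [46, 23, 34, 30, 14]
  [17] addr=0xe1 blk=14 s=6: VC-HIT | VC [46, 23, 34, 30, 22]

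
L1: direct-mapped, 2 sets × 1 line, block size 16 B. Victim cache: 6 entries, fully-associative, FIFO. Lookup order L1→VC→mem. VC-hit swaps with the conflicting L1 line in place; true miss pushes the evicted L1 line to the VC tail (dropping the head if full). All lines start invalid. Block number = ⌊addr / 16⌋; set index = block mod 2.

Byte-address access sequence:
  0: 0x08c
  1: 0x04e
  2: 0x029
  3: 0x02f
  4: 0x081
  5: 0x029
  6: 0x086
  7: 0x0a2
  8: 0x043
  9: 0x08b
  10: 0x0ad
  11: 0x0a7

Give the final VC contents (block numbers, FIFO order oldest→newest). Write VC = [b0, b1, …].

VC = [2, 8, 4]

0: 0x8c (blk 8, set 0) → MISS  vc=[]
1: 0x4e (blk 4, set 0) → MISS  vc=[8]
2: 0x29 (blk 2, set 0) → MISS  vc=[8, 4]
3: 0x2f (blk 2, set 0) → L1-HIT  vc=[8, 4]
4: 0x81 (blk 8, set 0) → VC-HIT  vc=[2, 4]
5: 0x29 (blk 2, set 0) → VC-HIT  vc=[8, 4]
6: 0x86 (blk 8, set 0) → VC-HIT  vc=[2, 4]
7: 0xa2 (blk 10, set 0) → MISS  vc=[2, 4, 8]
8: 0x43 (blk 4, set 0) → VC-HIT  vc=[2, 10, 8]
9: 0x8b (blk 8, set 0) → VC-HIT  vc=[2, 10, 4]
10: 0xad (blk 10, set 0) → VC-HIT  vc=[2, 8, 4]
11: 0xa7 (blk 10, set 0) → L1-HIT  vc=[2, 8, 4]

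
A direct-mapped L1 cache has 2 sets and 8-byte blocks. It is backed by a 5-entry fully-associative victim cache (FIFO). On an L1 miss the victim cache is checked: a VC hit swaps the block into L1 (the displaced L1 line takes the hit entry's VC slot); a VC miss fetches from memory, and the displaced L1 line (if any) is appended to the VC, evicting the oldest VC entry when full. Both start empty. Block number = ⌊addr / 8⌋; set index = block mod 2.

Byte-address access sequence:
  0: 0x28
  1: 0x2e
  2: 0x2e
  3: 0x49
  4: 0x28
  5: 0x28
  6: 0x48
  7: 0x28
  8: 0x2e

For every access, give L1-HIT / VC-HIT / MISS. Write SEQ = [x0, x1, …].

SEQ = [MISS, L1-HIT, L1-HIT, MISS, VC-HIT, L1-HIT, VC-HIT, VC-HIT, L1-HIT]

0: 0x28 (blk 5, set 1) → MISS  vc=[]
1: 0x2e (blk 5, set 1) → L1-HIT  vc=[]
2: 0x2e (blk 5, set 1) → L1-HIT  vc=[]
3: 0x49 (blk 9, set 1) → MISS  vc=[5]
4: 0x28 (blk 5, set 1) → VC-HIT  vc=[9]
5: 0x28 (blk 5, set 1) → L1-HIT  vc=[9]
6: 0x48 (blk 9, set 1) → VC-HIT  vc=[5]
7: 0x28 (blk 5, set 1) → VC-HIT  vc=[9]
8: 0x2e (blk 5, set 1) → L1-HIT  vc=[9]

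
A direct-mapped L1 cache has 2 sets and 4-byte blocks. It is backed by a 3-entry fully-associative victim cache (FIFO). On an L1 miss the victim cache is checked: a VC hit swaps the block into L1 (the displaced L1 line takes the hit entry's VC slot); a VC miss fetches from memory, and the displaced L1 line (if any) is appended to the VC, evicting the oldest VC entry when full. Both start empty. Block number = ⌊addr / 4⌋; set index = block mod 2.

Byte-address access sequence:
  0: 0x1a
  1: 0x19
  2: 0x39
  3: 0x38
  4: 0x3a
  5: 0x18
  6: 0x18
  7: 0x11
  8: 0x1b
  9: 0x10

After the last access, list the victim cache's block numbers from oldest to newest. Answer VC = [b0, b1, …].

VC = [14, 6]

#0 0x1a→b6/s0 MISS; vc=[]
#1 0x19→b6/s0 L1-HIT; vc=[]
#2 0x39→b14/s0 MISS; vc=[6]
#3 0x38→b14/s0 L1-HIT; vc=[6]
#4 0x3a→b14/s0 L1-HIT; vc=[6]
#5 0x18→b6/s0 VC-HIT; vc=[14]
#6 0x18→b6/s0 L1-HIT; vc=[14]
#7 0x11→b4/s0 MISS; vc=[14,6]
#8 0x1b→b6/s0 VC-HIT; vc=[14,4]
#9 0x10→b4/s0 VC-HIT; vc=[14,6]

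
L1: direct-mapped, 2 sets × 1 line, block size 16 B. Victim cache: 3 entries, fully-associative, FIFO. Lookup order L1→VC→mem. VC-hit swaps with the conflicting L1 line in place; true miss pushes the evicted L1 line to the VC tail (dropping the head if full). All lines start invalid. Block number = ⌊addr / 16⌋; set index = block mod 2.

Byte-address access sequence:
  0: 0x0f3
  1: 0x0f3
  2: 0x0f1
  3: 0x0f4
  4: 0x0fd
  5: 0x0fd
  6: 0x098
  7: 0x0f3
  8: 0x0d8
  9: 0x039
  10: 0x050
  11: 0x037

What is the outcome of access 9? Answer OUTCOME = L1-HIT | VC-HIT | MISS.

OUTCOME = MISS

  [0] addr=0xf3 blk=15 s=1: MISS | VC []
  [1] addr=0xf3 blk=15 s=1: L1-HIT | VC []
  [2] addr=0xf1 blk=15 s=1: L1-HIT | VC []
  [3] addr=0xf4 blk=15 s=1: L1-HIT | VC []
  [4] addr=0xfd blk=15 s=1: L1-HIT | VC []
  [5] addr=0xfd blk=15 s=1: L1-HIT | VC []
  [6] addr=0x98 blk=9 s=1: MISS | VC [15]
  [7] addr=0xf3 blk=15 s=1: VC-HIT | VC [9]
  [8] addr=0xd8 blk=13 s=1: MISS | VC [9, 15]
  [9] addr=0x39 blk=3 s=1: MISS | VC [9, 15, 13]
  [10] addr=0x50 blk=5 s=1: MISS | VC [15, 13, 3]
  [11] addr=0x37 blk=3 s=1: VC-HIT | VC [15, 13, 5]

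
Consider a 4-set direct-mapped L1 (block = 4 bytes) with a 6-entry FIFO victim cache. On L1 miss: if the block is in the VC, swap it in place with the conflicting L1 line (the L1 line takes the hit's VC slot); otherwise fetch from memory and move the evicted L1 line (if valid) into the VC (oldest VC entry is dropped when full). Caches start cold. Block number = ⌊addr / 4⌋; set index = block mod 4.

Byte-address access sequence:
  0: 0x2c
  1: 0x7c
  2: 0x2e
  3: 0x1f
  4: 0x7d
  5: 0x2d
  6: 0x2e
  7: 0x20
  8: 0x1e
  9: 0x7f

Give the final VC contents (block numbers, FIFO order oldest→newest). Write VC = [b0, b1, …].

0: 0x2c (blk 11, set 3) → MISS  vc=[]
1: 0x7c (blk 31, set 3) → MISS  vc=[11]
2: 0x2e (blk 11, set 3) → VC-HIT  vc=[31]
3: 0x1f (blk 7, set 3) → MISS  vc=[31, 11]
4: 0x7d (blk 31, set 3) → VC-HIT  vc=[7, 11]
5: 0x2d (blk 11, set 3) → VC-HIT  vc=[7, 31]
6: 0x2e (blk 11, set 3) → L1-HIT  vc=[7, 31]
7: 0x20 (blk 8, set 0) → MISS  vc=[7, 31]
8: 0x1e (blk 7, set 3) → VC-HIT  vc=[11, 31]
9: 0x7f (blk 31, set 3) → VC-HIT  vc=[11, 7]

VC = [11, 7]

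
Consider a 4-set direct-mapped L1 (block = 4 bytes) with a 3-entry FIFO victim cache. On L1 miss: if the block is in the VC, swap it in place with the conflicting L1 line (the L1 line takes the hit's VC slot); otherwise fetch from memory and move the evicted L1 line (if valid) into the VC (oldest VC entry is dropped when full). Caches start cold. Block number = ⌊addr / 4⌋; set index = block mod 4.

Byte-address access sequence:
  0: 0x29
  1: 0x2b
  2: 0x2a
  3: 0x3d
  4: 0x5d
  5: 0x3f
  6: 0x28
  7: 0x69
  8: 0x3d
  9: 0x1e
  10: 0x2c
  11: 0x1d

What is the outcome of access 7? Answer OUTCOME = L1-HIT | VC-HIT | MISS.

OUTCOME = MISS

#0 0x29→b10/s2 MISS; vc=[]
#1 0x2b→b10/s2 L1-HIT; vc=[]
#2 0x2a→b10/s2 L1-HIT; vc=[]
#3 0x3d→b15/s3 MISS; vc=[]
#4 0x5d→b23/s3 MISS; vc=[15]
#5 0x3f→b15/s3 VC-HIT; vc=[23]
#6 0x28→b10/s2 L1-HIT; vc=[23]
#7 0x69→b26/s2 MISS; vc=[23,10]
#8 0x3d→b15/s3 L1-HIT; vc=[23,10]
#9 0x1e→b7/s3 MISS; vc=[23,10,15]
#10 0x2c→b11/s3 MISS; vc=[10,15,7]
#11 0x1d→b7/s3 VC-HIT; vc=[10,15,11]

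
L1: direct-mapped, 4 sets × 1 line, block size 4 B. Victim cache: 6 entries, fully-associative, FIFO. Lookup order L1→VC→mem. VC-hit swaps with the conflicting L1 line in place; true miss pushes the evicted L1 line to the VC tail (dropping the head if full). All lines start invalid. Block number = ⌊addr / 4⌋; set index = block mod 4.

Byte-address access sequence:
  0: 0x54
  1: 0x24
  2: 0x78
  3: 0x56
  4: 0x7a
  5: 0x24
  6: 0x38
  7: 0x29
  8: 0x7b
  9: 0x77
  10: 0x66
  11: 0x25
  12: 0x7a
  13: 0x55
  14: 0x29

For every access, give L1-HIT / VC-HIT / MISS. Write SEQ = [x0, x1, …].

SEQ = [MISS, MISS, MISS, VC-HIT, L1-HIT, VC-HIT, MISS, MISS, VC-HIT, MISS, MISS, VC-HIT, L1-HIT, VC-HIT, VC-HIT]

#0 0x54→b21/s1 MISS; vc=[]
#1 0x24→b9/s1 MISS; vc=[21]
#2 0x78→b30/s2 MISS; vc=[21]
#3 0x56→b21/s1 VC-HIT; vc=[9]
#4 0x7a→b30/s2 L1-HIT; vc=[9]
#5 0x24→b9/s1 VC-HIT; vc=[21]
#6 0x38→b14/s2 MISS; vc=[21,30]
#7 0x29→b10/s2 MISS; vc=[21,30,14]
#8 0x7b→b30/s2 VC-HIT; vc=[21,10,14]
#9 0x77→b29/s1 MISS; vc=[21,10,14,9]
#10 0x66→b25/s1 MISS; vc=[21,10,14,9,29]
#11 0x25→b9/s1 VC-HIT; vc=[21,10,14,25,29]
#12 0x7a→b30/s2 L1-HIT; vc=[21,10,14,25,29]
#13 0x55→b21/s1 VC-HIT; vc=[9,10,14,25,29]
#14 0x29→b10/s2 VC-HIT; vc=[9,30,14,25,29]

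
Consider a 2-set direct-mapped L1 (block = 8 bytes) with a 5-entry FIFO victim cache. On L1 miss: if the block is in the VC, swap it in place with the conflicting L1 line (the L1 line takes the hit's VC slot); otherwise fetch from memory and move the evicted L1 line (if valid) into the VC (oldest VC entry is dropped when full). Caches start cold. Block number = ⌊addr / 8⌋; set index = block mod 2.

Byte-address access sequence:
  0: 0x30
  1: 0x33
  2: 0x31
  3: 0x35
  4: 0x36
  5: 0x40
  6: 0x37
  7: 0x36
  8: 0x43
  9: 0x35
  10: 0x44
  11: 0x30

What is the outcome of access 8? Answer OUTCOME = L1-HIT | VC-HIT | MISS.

OUTCOME = VC-HIT

#0 0x30→b6/s0 MISS; vc=[]
#1 0x33→b6/s0 L1-HIT; vc=[]
#2 0x31→b6/s0 L1-HIT; vc=[]
#3 0x35→b6/s0 L1-HIT; vc=[]
#4 0x36→b6/s0 L1-HIT; vc=[]
#5 0x40→b8/s0 MISS; vc=[6]
#6 0x37→b6/s0 VC-HIT; vc=[8]
#7 0x36→b6/s0 L1-HIT; vc=[8]
#8 0x43→b8/s0 VC-HIT; vc=[6]
#9 0x35→b6/s0 VC-HIT; vc=[8]
#10 0x44→b8/s0 VC-HIT; vc=[6]
#11 0x30→b6/s0 VC-HIT; vc=[8]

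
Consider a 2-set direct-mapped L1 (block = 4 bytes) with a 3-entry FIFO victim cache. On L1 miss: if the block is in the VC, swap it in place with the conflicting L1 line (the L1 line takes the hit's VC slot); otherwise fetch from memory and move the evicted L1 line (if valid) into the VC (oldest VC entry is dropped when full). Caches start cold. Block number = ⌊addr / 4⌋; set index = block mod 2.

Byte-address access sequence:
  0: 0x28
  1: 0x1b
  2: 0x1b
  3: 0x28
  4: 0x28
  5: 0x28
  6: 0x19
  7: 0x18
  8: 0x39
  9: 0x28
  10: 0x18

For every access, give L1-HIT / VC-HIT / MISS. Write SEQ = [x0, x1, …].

SEQ = [MISS, MISS, L1-HIT, VC-HIT, L1-HIT, L1-HIT, VC-HIT, L1-HIT, MISS, VC-HIT, VC-HIT]

  [0] addr=0x28 blk=10 s=0: MISS | VC []
  [1] addr=0x1b blk=6 s=0: MISS | VC [10]
  [2] addr=0x1b blk=6 s=0: L1-HIT | VC [10]
  [3] addr=0x28 blk=10 s=0: VC-HIT | VC [6]
  [4] addr=0x28 blk=10 s=0: L1-HIT | VC [6]
  [5] addr=0x28 blk=10 s=0: L1-HIT | VC [6]
  [6] addr=0x19 blk=6 s=0: VC-HIT | VC [10]
  [7] addr=0x18 blk=6 s=0: L1-HIT | VC [10]
  [8] addr=0x39 blk=14 s=0: MISS | VC [10, 6]
  [9] addr=0x28 blk=10 s=0: VC-HIT | VC [14, 6]
  [10] addr=0x18 blk=6 s=0: VC-HIT | VC [14, 10]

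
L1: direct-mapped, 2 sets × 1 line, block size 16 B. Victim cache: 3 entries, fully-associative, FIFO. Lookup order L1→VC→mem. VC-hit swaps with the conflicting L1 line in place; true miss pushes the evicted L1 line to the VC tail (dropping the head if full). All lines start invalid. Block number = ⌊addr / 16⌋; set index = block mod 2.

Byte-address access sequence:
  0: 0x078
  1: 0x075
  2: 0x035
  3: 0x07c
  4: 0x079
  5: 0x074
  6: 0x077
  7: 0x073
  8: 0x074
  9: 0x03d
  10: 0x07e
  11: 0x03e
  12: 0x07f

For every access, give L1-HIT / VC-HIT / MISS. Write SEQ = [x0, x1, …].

#0 0x78→b7/s1 MISS; vc=[]
#1 0x75→b7/s1 L1-HIT; vc=[]
#2 0x35→b3/s1 MISS; vc=[7]
#3 0x7c→b7/s1 VC-HIT; vc=[3]
#4 0x79→b7/s1 L1-HIT; vc=[3]
#5 0x74→b7/s1 L1-HIT; vc=[3]
#6 0x77→b7/s1 L1-HIT; vc=[3]
#7 0x73→b7/s1 L1-HIT; vc=[3]
#8 0x74→b7/s1 L1-HIT; vc=[3]
#9 0x3d→b3/s1 VC-HIT; vc=[7]
#10 0x7e→b7/s1 VC-HIT; vc=[3]
#11 0x3e→b3/s1 VC-HIT; vc=[7]
#12 0x7f→b7/s1 VC-HIT; vc=[3]

SEQ = [MISS, L1-HIT, MISS, VC-HIT, L1-HIT, L1-HIT, L1-HIT, L1-HIT, L1-HIT, VC-HIT, VC-HIT, VC-HIT, VC-HIT]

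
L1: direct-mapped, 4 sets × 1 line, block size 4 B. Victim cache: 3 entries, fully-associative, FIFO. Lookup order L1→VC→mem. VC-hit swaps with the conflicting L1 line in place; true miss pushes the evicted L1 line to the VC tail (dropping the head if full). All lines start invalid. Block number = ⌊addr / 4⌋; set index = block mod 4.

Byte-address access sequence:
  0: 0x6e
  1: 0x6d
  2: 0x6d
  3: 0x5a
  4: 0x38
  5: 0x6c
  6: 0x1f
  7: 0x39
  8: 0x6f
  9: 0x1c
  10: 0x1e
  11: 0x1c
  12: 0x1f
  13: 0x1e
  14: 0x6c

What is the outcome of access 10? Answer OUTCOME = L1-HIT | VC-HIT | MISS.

OUTCOME = L1-HIT

#0 0x6e→b27/s3 MISS; vc=[]
#1 0x6d→b27/s3 L1-HIT; vc=[]
#2 0x6d→b27/s3 L1-HIT; vc=[]
#3 0x5a→b22/s2 MISS; vc=[]
#4 0x38→b14/s2 MISS; vc=[22]
#5 0x6c→b27/s3 L1-HIT; vc=[22]
#6 0x1f→b7/s3 MISS; vc=[22,27]
#7 0x39→b14/s2 L1-HIT; vc=[22,27]
#8 0x6f→b27/s3 VC-HIT; vc=[22,7]
#9 0x1c→b7/s3 VC-HIT; vc=[22,27]
#10 0x1e→b7/s3 L1-HIT; vc=[22,27]
#11 0x1c→b7/s3 L1-HIT; vc=[22,27]
#12 0x1f→b7/s3 L1-HIT; vc=[22,27]
#13 0x1e→b7/s3 L1-HIT; vc=[22,27]
#14 0x6c→b27/s3 VC-HIT; vc=[22,7]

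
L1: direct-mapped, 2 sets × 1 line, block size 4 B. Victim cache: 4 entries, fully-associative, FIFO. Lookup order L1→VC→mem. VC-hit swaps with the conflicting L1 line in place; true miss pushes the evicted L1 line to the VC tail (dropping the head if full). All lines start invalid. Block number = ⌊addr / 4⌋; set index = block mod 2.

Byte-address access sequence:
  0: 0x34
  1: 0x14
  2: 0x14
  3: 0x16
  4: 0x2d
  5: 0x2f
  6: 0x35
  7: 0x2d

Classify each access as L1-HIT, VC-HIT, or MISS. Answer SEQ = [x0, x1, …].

SEQ = [MISS, MISS, L1-HIT, L1-HIT, MISS, L1-HIT, VC-HIT, VC-HIT]

0: 0x34 (blk 13, set 1) → MISS  vc=[]
1: 0x14 (blk 5, set 1) → MISS  vc=[13]
2: 0x14 (blk 5, set 1) → L1-HIT  vc=[13]
3: 0x16 (blk 5, set 1) → L1-HIT  vc=[13]
4: 0x2d (blk 11, set 1) → MISS  vc=[13, 5]
5: 0x2f (blk 11, set 1) → L1-HIT  vc=[13, 5]
6: 0x35 (blk 13, set 1) → VC-HIT  vc=[11, 5]
7: 0x2d (blk 11, set 1) → VC-HIT  vc=[13, 5]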